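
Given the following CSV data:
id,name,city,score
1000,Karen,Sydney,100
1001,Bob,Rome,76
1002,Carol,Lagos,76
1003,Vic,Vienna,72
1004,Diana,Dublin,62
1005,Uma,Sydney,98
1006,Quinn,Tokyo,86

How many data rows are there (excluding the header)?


Counting rows (excluding header):
Header: id,name,city,score
Data rows: 7

ANSWER: 7


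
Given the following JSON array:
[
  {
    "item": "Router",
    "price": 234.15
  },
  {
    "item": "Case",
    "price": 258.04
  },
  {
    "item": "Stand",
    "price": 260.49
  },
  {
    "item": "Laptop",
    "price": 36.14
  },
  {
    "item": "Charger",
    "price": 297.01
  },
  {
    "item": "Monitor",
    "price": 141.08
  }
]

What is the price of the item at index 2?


Array index 2 -> Stand
price = 260.49

ANSWER: 260.49


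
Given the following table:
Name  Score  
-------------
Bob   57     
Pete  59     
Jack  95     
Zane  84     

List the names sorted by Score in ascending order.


Sorting by Score (ascending):
  Bob: 57
  Pete: 59
  Zane: 84
  Jack: 95


ANSWER: Bob, Pete, Zane, Jack


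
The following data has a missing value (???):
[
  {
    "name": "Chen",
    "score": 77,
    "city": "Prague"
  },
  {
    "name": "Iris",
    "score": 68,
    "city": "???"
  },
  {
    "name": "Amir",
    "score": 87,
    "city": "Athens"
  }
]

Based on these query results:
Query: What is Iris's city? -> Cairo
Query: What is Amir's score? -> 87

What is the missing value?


The missing value is Iris's city
From query: Iris's city = Cairo

ANSWER: Cairo


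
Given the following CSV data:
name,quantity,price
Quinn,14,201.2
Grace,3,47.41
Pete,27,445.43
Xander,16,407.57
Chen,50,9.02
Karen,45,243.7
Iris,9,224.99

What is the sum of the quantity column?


Values in 'quantity' column:
  Row 1: 14
  Row 2: 3
  Row 3: 27
  Row 4: 16
  Row 5: 50
  Row 6: 45
  Row 7: 9
Sum = 14 + 3 + 27 + 16 + 50 + 45 + 9 = 164

ANSWER: 164


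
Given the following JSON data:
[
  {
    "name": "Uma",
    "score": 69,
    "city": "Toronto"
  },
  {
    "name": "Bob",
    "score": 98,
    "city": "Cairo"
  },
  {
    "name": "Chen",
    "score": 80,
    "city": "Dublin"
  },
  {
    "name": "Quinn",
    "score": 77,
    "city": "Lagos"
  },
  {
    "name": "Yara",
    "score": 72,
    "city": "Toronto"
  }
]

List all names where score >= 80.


Filtering records where score >= 80:
  Uma (score=69) -> no
  Bob (score=98) -> YES
  Chen (score=80) -> YES
  Quinn (score=77) -> no
  Yara (score=72) -> no


ANSWER: Bob, Chen


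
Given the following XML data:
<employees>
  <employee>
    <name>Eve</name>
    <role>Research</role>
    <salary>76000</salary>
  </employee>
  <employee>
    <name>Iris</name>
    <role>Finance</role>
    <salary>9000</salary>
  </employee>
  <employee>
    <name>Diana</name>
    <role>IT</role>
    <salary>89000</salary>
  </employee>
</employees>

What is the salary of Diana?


Searching for <employee> with <name>Diana</name>
Found at position 3
<salary>89000</salary>

ANSWER: 89000


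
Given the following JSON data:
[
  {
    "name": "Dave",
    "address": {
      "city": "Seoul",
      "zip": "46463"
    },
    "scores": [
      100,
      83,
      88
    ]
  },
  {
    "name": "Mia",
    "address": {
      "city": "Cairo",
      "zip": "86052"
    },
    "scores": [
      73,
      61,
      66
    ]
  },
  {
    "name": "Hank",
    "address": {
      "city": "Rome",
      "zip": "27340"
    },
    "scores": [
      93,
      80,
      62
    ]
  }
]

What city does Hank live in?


Path: records[2].address.city
Value: Rome

ANSWER: Rome


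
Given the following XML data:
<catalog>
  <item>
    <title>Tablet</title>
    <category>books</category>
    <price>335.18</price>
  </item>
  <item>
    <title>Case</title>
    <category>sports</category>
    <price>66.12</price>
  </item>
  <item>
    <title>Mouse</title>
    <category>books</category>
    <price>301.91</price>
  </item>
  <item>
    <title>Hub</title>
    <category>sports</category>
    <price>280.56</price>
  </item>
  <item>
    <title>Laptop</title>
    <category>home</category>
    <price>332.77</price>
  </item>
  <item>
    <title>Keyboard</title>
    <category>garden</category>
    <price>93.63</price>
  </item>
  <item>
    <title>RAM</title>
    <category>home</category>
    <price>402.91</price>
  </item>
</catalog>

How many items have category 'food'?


Scanning <item> elements for <category>food</category>:
Count: 0

ANSWER: 0


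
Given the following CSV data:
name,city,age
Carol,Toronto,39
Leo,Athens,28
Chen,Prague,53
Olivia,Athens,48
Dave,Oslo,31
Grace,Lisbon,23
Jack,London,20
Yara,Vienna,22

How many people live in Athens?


Scanning city column for 'Athens':
  Row 2: Leo -> MATCH
  Row 4: Olivia -> MATCH
Total matches: 2

ANSWER: 2


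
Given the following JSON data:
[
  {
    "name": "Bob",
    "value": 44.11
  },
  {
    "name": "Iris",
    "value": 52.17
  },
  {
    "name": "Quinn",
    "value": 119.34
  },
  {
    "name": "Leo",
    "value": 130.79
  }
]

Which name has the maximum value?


Comparing values:
  Bob: 44.11
  Iris: 52.17
  Quinn: 119.34
  Leo: 130.79
Maximum: Leo (130.79)

ANSWER: Leo


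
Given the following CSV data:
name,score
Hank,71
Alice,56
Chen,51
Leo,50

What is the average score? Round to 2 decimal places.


Scores: 71, 56, 51, 50
Sum = 228
Count = 4
Average = 228 / 4 = 57.00

ANSWER: 57.00


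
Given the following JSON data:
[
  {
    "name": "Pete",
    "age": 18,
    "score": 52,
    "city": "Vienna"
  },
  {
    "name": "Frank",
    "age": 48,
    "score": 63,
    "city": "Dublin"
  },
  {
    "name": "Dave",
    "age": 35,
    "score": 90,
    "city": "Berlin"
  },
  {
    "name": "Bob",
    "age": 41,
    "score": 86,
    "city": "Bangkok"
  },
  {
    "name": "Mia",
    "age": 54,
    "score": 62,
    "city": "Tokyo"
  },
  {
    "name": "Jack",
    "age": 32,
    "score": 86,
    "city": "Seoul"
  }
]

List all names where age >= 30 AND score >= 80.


Checking both conditions:
  Pete (age=18, score=52) -> no
  Frank (age=48, score=63) -> no
  Dave (age=35, score=90) -> YES
  Bob (age=41, score=86) -> YES
  Mia (age=54, score=62) -> no
  Jack (age=32, score=86) -> YES


ANSWER: Dave, Bob, Jack


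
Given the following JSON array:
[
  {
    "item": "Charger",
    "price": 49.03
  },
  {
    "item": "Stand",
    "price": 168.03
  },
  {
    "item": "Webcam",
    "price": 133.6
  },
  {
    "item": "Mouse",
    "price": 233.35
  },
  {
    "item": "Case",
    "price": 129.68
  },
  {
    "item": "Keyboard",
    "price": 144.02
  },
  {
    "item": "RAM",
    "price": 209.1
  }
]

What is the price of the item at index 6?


Array index 6 -> RAM
price = 209.1

ANSWER: 209.1


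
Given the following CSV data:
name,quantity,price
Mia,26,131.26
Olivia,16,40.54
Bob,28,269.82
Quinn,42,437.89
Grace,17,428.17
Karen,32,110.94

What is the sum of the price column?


Values in 'price' column:
  Row 1: 131.26
  Row 2: 40.54
  Row 3: 269.82
  Row 4: 437.89
  Row 5: 428.17
  Row 6: 110.94
Sum = 131.26 + 40.54 + 269.82 + 437.89 + 428.17 + 110.94 = 1418.62

ANSWER: 1418.62


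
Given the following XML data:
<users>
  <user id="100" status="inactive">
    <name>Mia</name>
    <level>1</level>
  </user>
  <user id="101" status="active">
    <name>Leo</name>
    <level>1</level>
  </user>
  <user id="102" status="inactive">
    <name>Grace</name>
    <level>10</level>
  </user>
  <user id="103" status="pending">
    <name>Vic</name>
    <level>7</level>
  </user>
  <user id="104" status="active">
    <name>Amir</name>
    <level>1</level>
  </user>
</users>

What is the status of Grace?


Finding user with name = Grace
user id="102" status="inactive"

ANSWER: inactive


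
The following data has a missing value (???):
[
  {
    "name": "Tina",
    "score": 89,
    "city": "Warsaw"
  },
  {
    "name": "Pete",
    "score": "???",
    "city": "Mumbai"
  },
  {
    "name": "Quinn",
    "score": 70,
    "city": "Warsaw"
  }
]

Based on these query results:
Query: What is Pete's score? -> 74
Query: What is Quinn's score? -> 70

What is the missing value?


The missing value is Pete's score
From query: Pete's score = 74

ANSWER: 74


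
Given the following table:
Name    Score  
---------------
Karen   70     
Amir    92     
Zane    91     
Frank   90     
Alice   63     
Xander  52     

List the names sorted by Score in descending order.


Sorting by Score (descending):
  Amir: 92
  Zane: 91
  Frank: 90
  Karen: 70
  Alice: 63
  Xander: 52


ANSWER: Amir, Zane, Frank, Karen, Alice, Xander


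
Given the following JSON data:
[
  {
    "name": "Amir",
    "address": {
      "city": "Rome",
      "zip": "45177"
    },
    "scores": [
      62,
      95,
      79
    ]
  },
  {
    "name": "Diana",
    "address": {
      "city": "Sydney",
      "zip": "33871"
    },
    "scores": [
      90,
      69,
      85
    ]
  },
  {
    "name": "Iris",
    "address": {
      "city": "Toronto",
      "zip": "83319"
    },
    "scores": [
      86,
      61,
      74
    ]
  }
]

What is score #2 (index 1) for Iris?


Path: records[2].scores[1]
Value: 61

ANSWER: 61


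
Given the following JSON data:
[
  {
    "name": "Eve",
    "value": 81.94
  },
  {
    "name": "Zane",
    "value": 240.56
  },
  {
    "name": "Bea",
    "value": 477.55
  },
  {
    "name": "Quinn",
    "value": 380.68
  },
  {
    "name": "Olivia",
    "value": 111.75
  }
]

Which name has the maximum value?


Comparing values:
  Eve: 81.94
  Zane: 240.56
  Bea: 477.55
  Quinn: 380.68
  Olivia: 111.75
Maximum: Bea (477.55)

ANSWER: Bea


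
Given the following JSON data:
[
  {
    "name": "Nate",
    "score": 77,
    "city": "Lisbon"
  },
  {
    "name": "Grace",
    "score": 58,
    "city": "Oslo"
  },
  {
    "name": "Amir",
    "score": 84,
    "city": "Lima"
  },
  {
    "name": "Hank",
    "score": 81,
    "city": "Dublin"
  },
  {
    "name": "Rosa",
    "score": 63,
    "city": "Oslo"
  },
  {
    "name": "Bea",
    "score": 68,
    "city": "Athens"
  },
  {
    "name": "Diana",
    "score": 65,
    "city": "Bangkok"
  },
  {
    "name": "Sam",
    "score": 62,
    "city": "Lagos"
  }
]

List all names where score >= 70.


Filtering records where score >= 70:
  Nate (score=77) -> YES
  Grace (score=58) -> no
  Amir (score=84) -> YES
  Hank (score=81) -> YES
  Rosa (score=63) -> no
  Bea (score=68) -> no
  Diana (score=65) -> no
  Sam (score=62) -> no


ANSWER: Nate, Amir, Hank


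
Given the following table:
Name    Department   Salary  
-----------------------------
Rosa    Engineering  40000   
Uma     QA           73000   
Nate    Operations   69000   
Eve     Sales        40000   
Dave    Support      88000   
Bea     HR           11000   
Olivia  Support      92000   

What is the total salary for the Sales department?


Sales department members:
  Eve: 40000
Total = 40000 = 40000

ANSWER: 40000


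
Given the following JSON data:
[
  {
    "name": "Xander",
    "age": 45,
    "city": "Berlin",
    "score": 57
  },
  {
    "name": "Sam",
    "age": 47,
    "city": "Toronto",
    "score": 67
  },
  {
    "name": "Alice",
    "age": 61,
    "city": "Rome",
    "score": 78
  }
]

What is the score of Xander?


Looking up record where name = Xander
Record index: 0
Field 'score' = 57

ANSWER: 57


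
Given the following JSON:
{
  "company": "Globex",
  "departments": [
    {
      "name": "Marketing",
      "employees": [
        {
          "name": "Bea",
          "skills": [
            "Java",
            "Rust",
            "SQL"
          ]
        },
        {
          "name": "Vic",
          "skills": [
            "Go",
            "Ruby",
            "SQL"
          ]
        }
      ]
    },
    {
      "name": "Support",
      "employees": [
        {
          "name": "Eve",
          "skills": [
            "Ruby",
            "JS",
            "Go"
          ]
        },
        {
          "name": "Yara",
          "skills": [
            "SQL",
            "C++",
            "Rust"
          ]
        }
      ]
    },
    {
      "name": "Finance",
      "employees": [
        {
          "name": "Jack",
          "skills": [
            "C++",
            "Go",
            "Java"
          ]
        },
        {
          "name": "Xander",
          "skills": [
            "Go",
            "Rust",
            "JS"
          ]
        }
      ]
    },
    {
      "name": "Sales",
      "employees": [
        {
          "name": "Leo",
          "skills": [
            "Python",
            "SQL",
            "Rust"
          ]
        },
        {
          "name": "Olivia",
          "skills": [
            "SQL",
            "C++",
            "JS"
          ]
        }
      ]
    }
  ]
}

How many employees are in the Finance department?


Path: departments[2].employees
Count: 2

ANSWER: 2


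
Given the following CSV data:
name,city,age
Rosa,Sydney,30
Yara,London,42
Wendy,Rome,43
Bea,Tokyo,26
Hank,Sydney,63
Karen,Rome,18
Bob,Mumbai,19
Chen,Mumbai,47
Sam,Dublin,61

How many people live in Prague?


Scanning city column for 'Prague':
Total matches: 0

ANSWER: 0


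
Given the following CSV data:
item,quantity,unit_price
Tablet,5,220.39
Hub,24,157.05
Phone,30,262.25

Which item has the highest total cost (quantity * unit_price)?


Computing row totals:
  Tablet: 1101.95
  Hub: 3769.2
  Phone: 7867.5
Maximum: Phone (7867.5)

ANSWER: Phone


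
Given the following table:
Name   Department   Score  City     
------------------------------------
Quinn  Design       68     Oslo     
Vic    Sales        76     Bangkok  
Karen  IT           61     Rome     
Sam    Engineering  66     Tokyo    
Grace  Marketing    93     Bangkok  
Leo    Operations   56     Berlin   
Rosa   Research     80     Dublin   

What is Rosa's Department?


Row 7: Rosa
Department = Research

ANSWER: Research


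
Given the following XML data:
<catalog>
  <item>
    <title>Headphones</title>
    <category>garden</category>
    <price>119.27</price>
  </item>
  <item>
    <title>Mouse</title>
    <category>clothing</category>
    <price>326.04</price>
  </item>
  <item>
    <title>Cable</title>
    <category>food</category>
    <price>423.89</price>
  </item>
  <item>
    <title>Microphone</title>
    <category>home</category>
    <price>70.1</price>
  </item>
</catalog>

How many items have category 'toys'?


Scanning <item> elements for <category>toys</category>:
Count: 0

ANSWER: 0


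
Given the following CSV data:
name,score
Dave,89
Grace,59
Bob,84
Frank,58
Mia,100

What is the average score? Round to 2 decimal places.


Scores: 89, 59, 84, 58, 100
Sum = 390
Count = 5
Average = 390 / 5 = 78.00

ANSWER: 78.00


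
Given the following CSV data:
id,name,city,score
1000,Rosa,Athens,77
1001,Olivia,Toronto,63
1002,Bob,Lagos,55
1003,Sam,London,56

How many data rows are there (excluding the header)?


Counting rows (excluding header):
Header: id,name,city,score
Data rows: 4

ANSWER: 4


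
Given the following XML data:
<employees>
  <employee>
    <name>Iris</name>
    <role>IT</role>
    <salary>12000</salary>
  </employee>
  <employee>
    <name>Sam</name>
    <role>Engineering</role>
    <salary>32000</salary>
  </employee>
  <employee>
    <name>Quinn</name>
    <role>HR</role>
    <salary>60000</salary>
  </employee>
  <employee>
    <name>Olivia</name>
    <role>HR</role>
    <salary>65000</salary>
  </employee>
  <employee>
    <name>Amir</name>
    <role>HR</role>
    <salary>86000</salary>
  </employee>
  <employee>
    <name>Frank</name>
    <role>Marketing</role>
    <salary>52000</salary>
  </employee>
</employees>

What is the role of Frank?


Searching for <employee> with <name>Frank</name>
Found at position 6
<role>Marketing</role>

ANSWER: Marketing


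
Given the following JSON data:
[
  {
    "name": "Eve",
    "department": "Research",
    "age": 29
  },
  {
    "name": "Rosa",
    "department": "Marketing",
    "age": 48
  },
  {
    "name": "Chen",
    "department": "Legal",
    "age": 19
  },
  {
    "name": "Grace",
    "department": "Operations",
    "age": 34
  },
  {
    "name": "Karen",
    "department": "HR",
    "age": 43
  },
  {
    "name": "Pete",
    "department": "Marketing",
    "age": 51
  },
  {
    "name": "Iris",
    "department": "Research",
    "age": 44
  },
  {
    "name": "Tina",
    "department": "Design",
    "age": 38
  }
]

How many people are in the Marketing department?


Scanning records for department = Marketing
  Record 1: Rosa
  Record 5: Pete
Count: 2

ANSWER: 2


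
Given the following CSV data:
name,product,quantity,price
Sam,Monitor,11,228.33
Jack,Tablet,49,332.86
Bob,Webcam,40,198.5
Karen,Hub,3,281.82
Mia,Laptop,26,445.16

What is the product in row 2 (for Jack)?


Row 2: Jack
Column 'product' = Tablet

ANSWER: Tablet


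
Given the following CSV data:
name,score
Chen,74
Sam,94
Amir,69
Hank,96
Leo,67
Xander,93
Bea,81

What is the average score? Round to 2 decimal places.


Scores: 74, 94, 69, 96, 67, 93, 81
Sum = 574
Count = 7
Average = 574 / 7 = 82.00

ANSWER: 82.00


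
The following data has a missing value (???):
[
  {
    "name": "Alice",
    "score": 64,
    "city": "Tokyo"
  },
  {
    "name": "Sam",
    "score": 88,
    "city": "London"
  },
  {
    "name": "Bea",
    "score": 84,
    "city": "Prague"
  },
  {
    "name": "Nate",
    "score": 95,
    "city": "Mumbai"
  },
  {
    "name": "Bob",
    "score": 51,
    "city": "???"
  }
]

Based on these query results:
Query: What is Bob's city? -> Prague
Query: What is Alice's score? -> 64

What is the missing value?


The missing value is Bob's city
From query: Bob's city = Prague

ANSWER: Prague


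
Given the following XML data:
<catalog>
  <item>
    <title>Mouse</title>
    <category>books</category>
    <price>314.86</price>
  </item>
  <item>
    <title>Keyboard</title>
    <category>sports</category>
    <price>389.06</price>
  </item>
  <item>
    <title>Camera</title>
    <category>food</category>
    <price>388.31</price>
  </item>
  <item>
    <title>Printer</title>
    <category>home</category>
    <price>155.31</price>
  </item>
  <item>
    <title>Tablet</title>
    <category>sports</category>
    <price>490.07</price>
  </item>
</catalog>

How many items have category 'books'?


Scanning <item> elements for <category>books</category>:
  Item 1: Mouse -> MATCH
Count: 1

ANSWER: 1


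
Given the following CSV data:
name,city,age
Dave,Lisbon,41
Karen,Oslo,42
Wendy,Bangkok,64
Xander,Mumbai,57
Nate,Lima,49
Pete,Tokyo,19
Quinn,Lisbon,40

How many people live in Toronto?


Scanning city column for 'Toronto':
Total matches: 0

ANSWER: 0


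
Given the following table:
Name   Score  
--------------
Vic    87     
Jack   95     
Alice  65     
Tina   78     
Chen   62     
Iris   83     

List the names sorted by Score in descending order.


Sorting by Score (descending):
  Jack: 95
  Vic: 87
  Iris: 83
  Tina: 78
  Alice: 65
  Chen: 62


ANSWER: Jack, Vic, Iris, Tina, Alice, Chen


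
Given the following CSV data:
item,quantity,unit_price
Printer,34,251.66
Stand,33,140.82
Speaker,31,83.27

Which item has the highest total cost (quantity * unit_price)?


Computing row totals:
  Printer: 8556.44
  Stand: 4647.06
  Speaker: 2581.37
Maximum: Printer (8556.44)

ANSWER: Printer


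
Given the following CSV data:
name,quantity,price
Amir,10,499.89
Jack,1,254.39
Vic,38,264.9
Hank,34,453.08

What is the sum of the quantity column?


Values in 'quantity' column:
  Row 1: 10
  Row 2: 1
  Row 3: 38
  Row 4: 34
Sum = 10 + 1 + 38 + 34 = 83

ANSWER: 83


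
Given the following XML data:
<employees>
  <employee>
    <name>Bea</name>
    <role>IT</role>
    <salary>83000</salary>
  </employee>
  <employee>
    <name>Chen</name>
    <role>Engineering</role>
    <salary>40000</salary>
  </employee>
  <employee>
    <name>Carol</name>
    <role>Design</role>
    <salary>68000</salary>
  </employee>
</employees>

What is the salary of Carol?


Searching for <employee> with <name>Carol</name>
Found at position 3
<salary>68000</salary>

ANSWER: 68000


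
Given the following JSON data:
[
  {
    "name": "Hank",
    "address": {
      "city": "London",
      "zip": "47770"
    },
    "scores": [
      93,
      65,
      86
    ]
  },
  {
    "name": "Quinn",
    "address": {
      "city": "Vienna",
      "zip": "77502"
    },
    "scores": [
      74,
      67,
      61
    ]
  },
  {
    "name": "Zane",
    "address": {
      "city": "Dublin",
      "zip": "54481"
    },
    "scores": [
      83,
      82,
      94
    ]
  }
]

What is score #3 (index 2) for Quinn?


Path: records[1].scores[2]
Value: 61

ANSWER: 61


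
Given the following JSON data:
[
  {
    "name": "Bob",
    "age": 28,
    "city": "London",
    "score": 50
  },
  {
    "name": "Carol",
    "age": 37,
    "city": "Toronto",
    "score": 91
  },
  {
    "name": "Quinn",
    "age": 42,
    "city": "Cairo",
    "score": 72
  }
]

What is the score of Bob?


Looking up record where name = Bob
Record index: 0
Field 'score' = 50

ANSWER: 50


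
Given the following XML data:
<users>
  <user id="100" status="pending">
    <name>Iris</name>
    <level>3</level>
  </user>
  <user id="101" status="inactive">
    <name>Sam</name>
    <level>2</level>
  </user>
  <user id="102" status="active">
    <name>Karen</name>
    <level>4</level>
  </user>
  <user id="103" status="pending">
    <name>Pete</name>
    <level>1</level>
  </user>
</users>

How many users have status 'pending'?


Counting users with status='pending':
  Iris (id=100) -> MATCH
  Pete (id=103) -> MATCH
Count: 2

ANSWER: 2


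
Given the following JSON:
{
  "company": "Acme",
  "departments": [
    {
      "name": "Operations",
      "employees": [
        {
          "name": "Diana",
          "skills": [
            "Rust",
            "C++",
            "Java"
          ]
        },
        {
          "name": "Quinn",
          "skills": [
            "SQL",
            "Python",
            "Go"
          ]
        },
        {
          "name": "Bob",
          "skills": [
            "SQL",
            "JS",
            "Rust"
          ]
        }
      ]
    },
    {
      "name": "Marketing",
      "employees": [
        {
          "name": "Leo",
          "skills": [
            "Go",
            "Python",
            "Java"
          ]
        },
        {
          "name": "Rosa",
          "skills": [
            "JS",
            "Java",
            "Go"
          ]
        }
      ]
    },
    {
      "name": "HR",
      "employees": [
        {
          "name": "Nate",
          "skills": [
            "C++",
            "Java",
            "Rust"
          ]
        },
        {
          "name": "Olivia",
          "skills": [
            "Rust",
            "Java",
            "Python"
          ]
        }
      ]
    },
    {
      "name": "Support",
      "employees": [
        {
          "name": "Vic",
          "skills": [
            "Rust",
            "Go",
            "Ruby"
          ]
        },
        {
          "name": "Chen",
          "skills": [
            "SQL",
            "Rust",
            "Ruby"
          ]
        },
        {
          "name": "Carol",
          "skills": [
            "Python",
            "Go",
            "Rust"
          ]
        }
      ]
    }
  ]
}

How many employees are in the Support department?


Path: departments[3].employees
Count: 3

ANSWER: 3


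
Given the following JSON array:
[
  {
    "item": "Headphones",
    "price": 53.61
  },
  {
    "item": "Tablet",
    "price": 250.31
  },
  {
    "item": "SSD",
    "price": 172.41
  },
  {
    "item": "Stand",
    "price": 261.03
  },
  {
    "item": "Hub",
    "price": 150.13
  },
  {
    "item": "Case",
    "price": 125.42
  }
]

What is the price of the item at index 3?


Array index 3 -> Stand
price = 261.03

ANSWER: 261.03


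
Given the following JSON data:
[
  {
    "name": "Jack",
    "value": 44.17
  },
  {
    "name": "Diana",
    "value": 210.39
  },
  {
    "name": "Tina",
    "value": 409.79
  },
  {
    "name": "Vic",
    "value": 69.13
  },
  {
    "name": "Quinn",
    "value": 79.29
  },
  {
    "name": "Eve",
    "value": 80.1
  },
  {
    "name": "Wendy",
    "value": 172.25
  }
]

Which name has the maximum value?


Comparing values:
  Jack: 44.17
  Diana: 210.39
  Tina: 409.79
  Vic: 69.13
  Quinn: 79.29
  Eve: 80.1
  Wendy: 172.25
Maximum: Tina (409.79)

ANSWER: Tina


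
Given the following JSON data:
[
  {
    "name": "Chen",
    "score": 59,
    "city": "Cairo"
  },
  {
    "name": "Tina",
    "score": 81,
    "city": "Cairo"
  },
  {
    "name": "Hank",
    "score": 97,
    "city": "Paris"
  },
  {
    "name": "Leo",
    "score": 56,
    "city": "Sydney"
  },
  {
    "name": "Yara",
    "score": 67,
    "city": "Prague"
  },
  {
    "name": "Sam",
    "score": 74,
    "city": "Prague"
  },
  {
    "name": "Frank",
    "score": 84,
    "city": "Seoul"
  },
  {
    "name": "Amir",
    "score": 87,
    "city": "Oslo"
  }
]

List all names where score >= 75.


Filtering records where score >= 75:
  Chen (score=59) -> no
  Tina (score=81) -> YES
  Hank (score=97) -> YES
  Leo (score=56) -> no
  Yara (score=67) -> no
  Sam (score=74) -> no
  Frank (score=84) -> YES
  Amir (score=87) -> YES


ANSWER: Tina, Hank, Frank, Amir


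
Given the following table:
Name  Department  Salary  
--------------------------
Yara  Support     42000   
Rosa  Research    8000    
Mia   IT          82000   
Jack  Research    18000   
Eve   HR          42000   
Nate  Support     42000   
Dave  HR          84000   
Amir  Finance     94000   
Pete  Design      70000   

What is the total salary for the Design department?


Design department members:
  Pete: 70000
Total = 70000 = 70000

ANSWER: 70000


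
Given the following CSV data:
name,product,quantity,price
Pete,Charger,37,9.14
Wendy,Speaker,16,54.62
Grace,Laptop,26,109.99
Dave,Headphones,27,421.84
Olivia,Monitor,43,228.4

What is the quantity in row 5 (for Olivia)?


Row 5: Olivia
Column 'quantity' = 43

ANSWER: 43


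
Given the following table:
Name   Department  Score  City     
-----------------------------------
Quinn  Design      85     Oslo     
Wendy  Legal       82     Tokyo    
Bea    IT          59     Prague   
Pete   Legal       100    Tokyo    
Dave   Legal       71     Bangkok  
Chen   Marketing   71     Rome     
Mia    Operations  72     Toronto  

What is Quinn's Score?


Row 1: Quinn
Score = 85

ANSWER: 85


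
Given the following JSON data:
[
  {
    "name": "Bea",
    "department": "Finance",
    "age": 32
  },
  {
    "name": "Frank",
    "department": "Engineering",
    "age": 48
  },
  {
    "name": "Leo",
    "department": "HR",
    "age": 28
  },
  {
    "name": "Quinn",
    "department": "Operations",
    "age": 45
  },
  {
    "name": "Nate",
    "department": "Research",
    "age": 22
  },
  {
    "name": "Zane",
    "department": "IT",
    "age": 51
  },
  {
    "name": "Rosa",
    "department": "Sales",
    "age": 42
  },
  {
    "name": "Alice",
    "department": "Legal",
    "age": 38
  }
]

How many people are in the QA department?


Scanning records for department = QA
  No matches found
Count: 0

ANSWER: 0


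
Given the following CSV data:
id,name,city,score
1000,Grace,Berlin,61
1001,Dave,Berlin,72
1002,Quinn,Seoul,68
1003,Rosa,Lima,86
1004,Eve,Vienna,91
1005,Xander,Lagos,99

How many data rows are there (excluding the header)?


Counting rows (excluding header):
Header: id,name,city,score
Data rows: 6

ANSWER: 6


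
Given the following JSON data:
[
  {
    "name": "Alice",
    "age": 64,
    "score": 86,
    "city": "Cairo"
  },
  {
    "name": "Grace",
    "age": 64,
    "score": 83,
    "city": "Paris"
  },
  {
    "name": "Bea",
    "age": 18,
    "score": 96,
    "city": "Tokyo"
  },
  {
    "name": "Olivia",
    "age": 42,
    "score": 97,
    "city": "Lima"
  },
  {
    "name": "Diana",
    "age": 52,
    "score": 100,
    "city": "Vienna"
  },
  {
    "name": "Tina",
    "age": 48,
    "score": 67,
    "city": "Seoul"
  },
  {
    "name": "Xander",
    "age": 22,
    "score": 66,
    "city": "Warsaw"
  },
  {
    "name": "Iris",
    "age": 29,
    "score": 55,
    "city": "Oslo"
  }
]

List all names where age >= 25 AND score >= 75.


Checking both conditions:
  Alice (age=64, score=86) -> YES
  Grace (age=64, score=83) -> YES
  Bea (age=18, score=96) -> no
  Olivia (age=42, score=97) -> YES
  Diana (age=52, score=100) -> YES
  Tina (age=48, score=67) -> no
  Xander (age=22, score=66) -> no
  Iris (age=29, score=55) -> no


ANSWER: Alice, Grace, Olivia, Diana


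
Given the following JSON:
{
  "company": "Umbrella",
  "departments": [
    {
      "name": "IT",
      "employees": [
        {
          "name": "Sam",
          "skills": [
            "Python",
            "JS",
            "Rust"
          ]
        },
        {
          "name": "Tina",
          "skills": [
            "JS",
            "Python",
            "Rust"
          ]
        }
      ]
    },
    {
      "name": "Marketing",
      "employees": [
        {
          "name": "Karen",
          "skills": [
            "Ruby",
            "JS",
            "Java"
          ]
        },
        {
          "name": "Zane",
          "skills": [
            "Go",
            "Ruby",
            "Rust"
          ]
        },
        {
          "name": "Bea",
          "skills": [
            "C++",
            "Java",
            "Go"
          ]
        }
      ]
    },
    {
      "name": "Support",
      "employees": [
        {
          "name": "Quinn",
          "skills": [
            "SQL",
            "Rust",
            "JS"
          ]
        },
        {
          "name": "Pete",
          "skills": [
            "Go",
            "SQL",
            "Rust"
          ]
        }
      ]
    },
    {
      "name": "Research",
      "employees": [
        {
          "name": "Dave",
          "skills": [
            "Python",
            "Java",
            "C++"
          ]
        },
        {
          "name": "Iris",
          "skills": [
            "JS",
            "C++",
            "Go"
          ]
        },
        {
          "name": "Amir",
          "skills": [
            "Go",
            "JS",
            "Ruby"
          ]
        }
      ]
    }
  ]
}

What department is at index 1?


Path: departments[1].name
Value: Marketing

ANSWER: Marketing


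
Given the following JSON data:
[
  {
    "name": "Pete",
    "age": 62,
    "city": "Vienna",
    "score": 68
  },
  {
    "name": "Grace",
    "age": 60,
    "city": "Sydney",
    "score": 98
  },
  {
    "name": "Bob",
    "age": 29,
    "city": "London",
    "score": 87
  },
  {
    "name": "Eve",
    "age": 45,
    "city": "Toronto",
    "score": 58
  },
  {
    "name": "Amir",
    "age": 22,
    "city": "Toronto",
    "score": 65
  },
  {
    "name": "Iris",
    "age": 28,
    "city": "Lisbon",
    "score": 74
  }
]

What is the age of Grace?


Looking up record where name = Grace
Record index: 1
Field 'age' = 60

ANSWER: 60


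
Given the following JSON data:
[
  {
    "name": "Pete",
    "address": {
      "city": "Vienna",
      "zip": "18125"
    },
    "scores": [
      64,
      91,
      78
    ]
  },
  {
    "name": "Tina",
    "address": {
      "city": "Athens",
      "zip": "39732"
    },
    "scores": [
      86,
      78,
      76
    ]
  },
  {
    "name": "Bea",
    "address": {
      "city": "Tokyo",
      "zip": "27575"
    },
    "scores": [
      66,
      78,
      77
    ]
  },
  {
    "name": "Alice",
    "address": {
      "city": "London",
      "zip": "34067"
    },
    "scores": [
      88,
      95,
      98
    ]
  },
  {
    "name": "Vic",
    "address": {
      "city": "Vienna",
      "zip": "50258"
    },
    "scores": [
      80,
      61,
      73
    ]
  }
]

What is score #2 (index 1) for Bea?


Path: records[2].scores[1]
Value: 78

ANSWER: 78


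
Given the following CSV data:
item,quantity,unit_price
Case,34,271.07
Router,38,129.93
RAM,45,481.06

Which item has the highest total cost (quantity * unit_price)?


Computing row totals:
  Case: 9216.38
  Router: 4937.34
  RAM: 21647.7
Maximum: RAM (21647.7)

ANSWER: RAM


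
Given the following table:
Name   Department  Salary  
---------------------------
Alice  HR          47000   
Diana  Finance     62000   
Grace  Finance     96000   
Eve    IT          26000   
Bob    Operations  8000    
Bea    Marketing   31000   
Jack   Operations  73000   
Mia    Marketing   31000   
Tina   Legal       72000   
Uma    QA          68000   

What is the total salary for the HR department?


HR department members:
  Alice: 47000
Total = 47000 = 47000

ANSWER: 47000


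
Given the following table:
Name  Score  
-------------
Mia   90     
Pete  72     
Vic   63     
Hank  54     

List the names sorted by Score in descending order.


Sorting by Score (descending):
  Mia: 90
  Pete: 72
  Vic: 63
  Hank: 54


ANSWER: Mia, Pete, Vic, Hank


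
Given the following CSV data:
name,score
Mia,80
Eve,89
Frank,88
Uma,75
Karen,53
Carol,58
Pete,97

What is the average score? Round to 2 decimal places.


Scores: 80, 89, 88, 75, 53, 58, 97
Sum = 540
Count = 7
Average = 540 / 7 = 77.14

ANSWER: 77.14


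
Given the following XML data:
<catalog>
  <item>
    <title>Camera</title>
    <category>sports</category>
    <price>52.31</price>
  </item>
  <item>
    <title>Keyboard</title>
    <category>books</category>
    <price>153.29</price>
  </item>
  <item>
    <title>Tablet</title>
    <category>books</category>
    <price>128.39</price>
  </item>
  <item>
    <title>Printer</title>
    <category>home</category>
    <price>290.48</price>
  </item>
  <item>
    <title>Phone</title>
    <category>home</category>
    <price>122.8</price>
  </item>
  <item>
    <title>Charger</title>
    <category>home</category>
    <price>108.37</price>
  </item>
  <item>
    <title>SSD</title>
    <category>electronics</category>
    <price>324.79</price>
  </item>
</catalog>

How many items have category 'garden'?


Scanning <item> elements for <category>garden</category>:
Count: 0

ANSWER: 0


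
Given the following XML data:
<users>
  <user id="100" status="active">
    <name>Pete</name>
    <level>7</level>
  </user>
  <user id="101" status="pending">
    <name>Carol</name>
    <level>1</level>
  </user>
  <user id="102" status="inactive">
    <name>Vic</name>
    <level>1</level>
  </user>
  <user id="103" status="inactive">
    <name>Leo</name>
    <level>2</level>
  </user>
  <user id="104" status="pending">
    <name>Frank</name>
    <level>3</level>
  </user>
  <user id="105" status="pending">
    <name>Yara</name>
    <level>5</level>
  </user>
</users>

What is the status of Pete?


Finding user with name = Pete
user id="100" status="active"

ANSWER: active


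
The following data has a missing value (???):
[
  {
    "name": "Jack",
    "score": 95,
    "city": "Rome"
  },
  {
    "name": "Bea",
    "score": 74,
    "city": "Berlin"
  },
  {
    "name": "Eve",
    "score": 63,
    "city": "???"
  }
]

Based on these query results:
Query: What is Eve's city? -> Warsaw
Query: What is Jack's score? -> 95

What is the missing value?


The missing value is Eve's city
From query: Eve's city = Warsaw

ANSWER: Warsaw


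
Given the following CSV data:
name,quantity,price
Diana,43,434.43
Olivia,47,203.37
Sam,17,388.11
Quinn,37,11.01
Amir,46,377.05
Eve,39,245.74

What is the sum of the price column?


Values in 'price' column:
  Row 1: 434.43
  Row 2: 203.37
  Row 3: 388.11
  Row 4: 11.01
  Row 5: 377.05
  Row 6: 245.74
Sum = 434.43 + 203.37 + 388.11 + 11.01 + 377.05 + 245.74 = 1659.71

ANSWER: 1659.71


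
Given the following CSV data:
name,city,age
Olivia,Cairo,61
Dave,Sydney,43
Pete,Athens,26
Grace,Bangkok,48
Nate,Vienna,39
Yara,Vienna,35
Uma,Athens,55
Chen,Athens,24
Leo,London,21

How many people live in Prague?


Scanning city column for 'Prague':
Total matches: 0

ANSWER: 0


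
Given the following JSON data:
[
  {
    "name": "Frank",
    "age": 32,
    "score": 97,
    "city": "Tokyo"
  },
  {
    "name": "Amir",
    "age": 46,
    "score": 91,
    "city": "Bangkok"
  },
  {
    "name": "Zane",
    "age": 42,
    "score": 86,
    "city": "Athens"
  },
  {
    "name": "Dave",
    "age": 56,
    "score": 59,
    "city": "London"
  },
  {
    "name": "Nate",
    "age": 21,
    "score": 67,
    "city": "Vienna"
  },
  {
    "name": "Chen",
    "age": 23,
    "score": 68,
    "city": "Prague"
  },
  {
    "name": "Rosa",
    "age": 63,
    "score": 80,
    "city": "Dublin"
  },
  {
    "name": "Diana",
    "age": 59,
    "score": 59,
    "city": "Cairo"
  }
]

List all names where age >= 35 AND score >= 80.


Checking both conditions:
  Frank (age=32, score=97) -> no
  Amir (age=46, score=91) -> YES
  Zane (age=42, score=86) -> YES
  Dave (age=56, score=59) -> no
  Nate (age=21, score=67) -> no
  Chen (age=23, score=68) -> no
  Rosa (age=63, score=80) -> YES
  Diana (age=59, score=59) -> no


ANSWER: Amir, Zane, Rosa


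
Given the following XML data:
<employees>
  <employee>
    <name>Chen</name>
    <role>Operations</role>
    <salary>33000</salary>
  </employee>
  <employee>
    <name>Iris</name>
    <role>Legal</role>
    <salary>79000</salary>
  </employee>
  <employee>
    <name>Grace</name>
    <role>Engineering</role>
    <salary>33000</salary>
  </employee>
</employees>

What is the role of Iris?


Searching for <employee> with <name>Iris</name>
Found at position 2
<role>Legal</role>

ANSWER: Legal


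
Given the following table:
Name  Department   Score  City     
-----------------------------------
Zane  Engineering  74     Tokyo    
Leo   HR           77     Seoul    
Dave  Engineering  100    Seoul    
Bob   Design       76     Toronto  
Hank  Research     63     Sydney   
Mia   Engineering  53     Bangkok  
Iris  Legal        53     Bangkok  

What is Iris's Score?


Row 7: Iris
Score = 53

ANSWER: 53


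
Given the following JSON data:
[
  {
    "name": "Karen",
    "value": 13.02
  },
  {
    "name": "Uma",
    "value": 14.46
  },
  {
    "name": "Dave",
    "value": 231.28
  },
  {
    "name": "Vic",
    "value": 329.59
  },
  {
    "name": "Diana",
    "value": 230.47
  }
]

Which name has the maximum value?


Comparing values:
  Karen: 13.02
  Uma: 14.46
  Dave: 231.28
  Vic: 329.59
  Diana: 230.47
Maximum: Vic (329.59)

ANSWER: Vic


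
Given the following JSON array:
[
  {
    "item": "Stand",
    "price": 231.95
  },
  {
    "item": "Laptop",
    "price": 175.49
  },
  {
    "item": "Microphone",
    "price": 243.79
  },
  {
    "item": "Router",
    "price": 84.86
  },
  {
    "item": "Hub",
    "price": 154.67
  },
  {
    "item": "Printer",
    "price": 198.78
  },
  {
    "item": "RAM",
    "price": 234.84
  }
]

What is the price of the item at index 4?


Array index 4 -> Hub
price = 154.67

ANSWER: 154.67


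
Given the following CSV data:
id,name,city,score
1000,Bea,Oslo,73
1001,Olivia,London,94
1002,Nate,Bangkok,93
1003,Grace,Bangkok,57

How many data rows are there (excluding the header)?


Counting rows (excluding header):
Header: id,name,city,score
Data rows: 4

ANSWER: 4


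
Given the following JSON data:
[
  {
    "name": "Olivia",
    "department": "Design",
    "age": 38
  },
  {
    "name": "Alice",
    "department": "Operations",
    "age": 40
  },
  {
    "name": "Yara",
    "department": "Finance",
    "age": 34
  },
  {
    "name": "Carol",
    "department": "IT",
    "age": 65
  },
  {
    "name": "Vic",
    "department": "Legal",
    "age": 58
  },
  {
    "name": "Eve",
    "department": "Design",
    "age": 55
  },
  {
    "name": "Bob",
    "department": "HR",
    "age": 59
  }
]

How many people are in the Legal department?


Scanning records for department = Legal
  Record 4: Vic
Count: 1

ANSWER: 1


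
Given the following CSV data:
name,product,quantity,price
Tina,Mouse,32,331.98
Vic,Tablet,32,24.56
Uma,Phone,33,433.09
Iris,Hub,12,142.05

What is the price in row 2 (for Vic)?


Row 2: Vic
Column 'price' = 24.56

ANSWER: 24.56


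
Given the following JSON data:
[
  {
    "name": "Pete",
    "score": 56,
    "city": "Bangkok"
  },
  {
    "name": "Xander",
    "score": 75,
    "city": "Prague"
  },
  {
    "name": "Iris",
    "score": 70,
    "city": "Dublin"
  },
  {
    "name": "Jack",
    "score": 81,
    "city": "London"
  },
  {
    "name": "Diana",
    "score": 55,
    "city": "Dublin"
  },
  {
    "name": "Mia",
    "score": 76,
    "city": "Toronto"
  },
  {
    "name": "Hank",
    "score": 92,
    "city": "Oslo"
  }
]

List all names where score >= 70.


Filtering records where score >= 70:
  Pete (score=56) -> no
  Xander (score=75) -> YES
  Iris (score=70) -> YES
  Jack (score=81) -> YES
  Diana (score=55) -> no
  Mia (score=76) -> YES
  Hank (score=92) -> YES


ANSWER: Xander, Iris, Jack, Mia, Hank
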